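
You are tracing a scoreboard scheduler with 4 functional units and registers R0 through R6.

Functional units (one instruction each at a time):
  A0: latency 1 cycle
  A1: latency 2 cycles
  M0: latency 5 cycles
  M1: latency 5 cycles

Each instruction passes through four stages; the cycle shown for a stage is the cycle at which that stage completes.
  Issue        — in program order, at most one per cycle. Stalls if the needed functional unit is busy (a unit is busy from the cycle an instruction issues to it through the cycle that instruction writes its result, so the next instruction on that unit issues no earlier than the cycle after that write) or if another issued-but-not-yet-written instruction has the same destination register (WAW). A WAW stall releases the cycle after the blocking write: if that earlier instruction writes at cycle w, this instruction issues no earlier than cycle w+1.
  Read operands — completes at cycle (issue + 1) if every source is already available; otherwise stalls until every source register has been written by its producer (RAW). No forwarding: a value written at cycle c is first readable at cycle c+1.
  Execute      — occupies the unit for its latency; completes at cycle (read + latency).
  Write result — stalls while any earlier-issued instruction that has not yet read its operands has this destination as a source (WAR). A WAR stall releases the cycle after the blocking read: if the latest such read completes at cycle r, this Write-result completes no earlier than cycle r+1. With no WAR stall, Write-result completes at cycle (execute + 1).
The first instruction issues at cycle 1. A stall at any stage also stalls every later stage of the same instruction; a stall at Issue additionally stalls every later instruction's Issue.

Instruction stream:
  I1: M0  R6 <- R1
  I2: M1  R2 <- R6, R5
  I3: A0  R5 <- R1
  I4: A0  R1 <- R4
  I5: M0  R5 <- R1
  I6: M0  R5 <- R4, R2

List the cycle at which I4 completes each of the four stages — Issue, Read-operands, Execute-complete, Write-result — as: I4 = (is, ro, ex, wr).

I4 = (11, 12, 13, 14)

I1 -> (1, 2, 7, 8)
I2 -> (2, 9, 14, 15)  // RAW R6: wait I1 write@8
I3 -> (3, 4, 5, 10)  // WAR R5: wait I2 read@9
I4 -> (11, 12, 13, 14)  // struct: A0 busy until I3 writes@10
I5 -> (12, 15, 20, 21)  // RAW R1: wait I4 write@14
I6 -> (22, 23, 28, 29)  // struct: M0 busy until I5 writes@21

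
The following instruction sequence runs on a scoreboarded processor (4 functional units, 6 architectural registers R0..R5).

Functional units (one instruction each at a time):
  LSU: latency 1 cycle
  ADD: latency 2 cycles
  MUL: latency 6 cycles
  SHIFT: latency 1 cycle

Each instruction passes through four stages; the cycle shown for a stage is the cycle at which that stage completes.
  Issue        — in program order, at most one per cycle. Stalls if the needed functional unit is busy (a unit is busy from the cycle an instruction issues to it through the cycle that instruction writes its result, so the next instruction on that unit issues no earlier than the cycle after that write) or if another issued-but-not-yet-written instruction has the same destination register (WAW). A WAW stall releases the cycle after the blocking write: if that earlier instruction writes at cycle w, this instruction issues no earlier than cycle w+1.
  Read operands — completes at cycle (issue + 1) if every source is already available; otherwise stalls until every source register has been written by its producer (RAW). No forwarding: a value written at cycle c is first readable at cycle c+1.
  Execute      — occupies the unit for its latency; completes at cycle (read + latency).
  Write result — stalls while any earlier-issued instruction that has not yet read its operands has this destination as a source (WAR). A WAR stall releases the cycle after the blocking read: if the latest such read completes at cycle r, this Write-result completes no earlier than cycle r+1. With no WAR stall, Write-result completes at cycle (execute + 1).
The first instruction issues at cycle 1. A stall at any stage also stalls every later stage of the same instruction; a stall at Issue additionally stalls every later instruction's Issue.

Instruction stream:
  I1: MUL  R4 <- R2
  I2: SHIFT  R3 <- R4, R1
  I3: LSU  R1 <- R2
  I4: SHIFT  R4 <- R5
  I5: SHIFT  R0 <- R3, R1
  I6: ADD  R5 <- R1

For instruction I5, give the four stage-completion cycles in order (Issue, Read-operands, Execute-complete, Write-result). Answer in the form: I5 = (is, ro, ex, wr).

I5 = (17, 18, 19, 20)

I1 -> (1, 2, 8, 9)
I2 -> (2, 10, 11, 12)  // RAW R4: wait I1 write@9
I3 -> (3, 4, 5, 11)  // WAR R1: wait I2 read@10
I4 -> (13, 14, 15, 16)  // struct: SHIFT busy until I2 writes@12
I5 -> (17, 18, 19, 20)  // struct: SHIFT busy until I4 writes@16
I6 -> (18, 19, 21, 22)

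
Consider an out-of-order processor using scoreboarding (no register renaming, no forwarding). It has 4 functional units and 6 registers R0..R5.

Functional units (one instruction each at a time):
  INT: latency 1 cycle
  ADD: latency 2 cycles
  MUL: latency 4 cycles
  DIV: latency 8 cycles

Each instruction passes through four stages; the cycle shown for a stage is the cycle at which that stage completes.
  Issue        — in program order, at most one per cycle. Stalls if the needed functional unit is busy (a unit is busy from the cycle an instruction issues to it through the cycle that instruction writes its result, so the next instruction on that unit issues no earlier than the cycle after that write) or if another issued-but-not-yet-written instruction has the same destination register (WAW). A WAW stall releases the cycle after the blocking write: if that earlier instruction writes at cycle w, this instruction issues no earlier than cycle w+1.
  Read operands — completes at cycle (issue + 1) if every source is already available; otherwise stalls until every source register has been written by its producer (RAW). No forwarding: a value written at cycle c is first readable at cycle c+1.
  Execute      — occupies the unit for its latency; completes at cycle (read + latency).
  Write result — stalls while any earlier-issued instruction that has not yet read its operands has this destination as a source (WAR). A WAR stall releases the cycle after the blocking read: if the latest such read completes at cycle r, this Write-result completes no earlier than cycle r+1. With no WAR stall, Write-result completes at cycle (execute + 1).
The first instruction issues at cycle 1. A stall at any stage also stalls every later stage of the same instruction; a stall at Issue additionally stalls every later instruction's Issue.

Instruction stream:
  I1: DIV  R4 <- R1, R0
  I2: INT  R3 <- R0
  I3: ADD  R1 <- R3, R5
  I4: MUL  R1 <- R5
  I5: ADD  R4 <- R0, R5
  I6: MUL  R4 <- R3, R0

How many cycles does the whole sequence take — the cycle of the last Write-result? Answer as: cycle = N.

cycle = 23

cycle 1: I1 dispatched to DIV
cycle 2: I1 operands ready, I2 dispatched to INT
cycle 3: I2 operands ready, I3 dispatched to ADD
cycle 4: I2 complete
cycle 5: R3←I2
cycle 6: I3 operands ready
cycle 8: I3 complete
cycle 9: R1←I3
cycle 10: I1 complete, I4 dispatched to MUL
cycle 11: R4←I1, I4 operands ready
cycle 12: I5 dispatched to ADD
cycle 13: I5 operands ready
cycle 15: I4 complete, I5 complete
cycle 16: R1←I4, R4←I5
cycle 17: I6 dispatched to MUL
cycle 18: I6 operands ready
cycle 22: I6 complete
cycle 23: R4←I6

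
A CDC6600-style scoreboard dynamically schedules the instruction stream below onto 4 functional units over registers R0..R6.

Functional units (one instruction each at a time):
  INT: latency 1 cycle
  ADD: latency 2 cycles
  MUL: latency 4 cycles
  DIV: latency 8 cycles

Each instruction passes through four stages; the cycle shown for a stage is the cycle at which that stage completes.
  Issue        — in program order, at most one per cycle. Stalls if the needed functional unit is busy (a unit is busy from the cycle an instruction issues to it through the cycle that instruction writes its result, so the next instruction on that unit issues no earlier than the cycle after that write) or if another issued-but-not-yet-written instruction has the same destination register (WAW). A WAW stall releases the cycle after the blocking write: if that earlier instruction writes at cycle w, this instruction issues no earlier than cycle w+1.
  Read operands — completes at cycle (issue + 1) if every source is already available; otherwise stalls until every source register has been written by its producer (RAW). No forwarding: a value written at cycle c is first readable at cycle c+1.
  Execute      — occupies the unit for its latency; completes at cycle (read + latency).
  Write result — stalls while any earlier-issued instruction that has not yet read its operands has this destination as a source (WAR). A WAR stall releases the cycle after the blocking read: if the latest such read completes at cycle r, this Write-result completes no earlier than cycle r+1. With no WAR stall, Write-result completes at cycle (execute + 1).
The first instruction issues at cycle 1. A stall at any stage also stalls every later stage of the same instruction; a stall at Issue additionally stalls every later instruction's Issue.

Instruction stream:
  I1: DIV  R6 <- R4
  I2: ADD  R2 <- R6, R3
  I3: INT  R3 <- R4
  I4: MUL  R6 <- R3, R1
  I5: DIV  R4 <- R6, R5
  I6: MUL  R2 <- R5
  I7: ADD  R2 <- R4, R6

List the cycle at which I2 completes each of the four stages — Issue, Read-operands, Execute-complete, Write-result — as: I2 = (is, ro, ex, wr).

I2 = (2, 12, 14, 15)

[I1] 1/2/10/11
[I2] 2/12/14/15  (RAW R6: wait I1 write@11)
[I3] 3/4/5/13  (WAR R3: wait I2 read@12)
[I4] 12/14/18/19  (WAW R6: wait I1 write@11; RAW R3: wait I3 write@13)
[I5] 13/20/28/29  (RAW R6: wait I4 write@19)
[I6] 20/21/25/26  (struct: MUL busy until I4 writes@19)
[I7] 27/30/32/33  (WAW R2: wait I6 write@26; RAW R4: wait I5 write@29)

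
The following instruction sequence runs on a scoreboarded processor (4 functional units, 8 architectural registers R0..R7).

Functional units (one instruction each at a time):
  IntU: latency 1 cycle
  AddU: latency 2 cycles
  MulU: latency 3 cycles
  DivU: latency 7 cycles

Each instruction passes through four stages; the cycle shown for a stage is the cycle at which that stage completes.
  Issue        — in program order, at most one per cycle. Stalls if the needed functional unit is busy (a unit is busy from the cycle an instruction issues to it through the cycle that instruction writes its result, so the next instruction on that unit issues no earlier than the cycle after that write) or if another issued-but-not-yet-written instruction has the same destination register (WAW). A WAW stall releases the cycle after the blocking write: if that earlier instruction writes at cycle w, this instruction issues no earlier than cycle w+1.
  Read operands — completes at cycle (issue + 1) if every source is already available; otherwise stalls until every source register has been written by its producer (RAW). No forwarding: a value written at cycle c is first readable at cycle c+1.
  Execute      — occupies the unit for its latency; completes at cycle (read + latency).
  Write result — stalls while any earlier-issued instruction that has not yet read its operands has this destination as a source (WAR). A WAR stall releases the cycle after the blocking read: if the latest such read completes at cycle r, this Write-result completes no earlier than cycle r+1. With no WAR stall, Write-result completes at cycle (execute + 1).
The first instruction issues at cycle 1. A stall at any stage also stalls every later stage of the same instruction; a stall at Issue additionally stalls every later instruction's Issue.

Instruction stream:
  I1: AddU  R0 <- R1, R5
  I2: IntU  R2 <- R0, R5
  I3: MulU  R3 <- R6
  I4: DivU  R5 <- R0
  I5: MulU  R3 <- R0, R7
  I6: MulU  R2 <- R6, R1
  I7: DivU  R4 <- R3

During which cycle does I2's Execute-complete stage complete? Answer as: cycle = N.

t=1  issue I1 (AddU)
t=2  I1 read-ops · issue I2 (IntU)
t=3  issue I3 (MulU)
t=4  I1 finished on AddU · I3 read-ops · issue I4 (DivU)
t=5  I1→R0
t=6  I2 read-ops · I4 read-ops
t=7  I2 finished on IntU · I3 finished on MulU
t=8  I2→R2 · I3→R3
t=9  issue I5 (MulU)
t=10  I5 read-ops
t=13  I4 finished on DivU · I5 finished on MulU
t=14  I4→R5 · I5→R3
t=15  issue I6 (MulU)
t=16  I6 read-ops · issue I7 (DivU)
t=17  I7 read-ops
t=19  I6 finished on MulU
t=20  I6→R2
t=24  I7 finished on DivU
t=25  I7→R4

cycle = 7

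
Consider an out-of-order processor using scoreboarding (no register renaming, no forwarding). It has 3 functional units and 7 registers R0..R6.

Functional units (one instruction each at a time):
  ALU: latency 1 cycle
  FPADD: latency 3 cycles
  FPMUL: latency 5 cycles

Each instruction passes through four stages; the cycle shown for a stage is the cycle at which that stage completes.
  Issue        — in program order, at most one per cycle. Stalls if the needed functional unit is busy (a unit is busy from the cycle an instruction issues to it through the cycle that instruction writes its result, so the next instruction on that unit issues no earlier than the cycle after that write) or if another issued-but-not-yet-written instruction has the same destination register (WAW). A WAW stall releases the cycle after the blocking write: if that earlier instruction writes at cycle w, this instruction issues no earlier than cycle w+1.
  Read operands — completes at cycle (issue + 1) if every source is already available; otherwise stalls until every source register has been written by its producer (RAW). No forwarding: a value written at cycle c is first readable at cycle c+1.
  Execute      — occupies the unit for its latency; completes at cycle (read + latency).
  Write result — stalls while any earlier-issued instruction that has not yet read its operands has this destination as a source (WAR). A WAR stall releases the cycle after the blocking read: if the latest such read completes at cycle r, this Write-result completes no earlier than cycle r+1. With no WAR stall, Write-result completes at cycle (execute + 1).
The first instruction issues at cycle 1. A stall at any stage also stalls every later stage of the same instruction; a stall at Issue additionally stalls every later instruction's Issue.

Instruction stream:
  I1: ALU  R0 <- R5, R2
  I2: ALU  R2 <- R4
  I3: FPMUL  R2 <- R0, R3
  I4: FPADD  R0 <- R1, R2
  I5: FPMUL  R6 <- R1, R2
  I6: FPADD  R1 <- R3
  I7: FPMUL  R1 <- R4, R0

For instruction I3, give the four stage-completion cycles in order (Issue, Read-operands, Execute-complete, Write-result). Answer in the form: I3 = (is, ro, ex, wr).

I3 = (9, 10, 15, 16)

t=1  I1 issues→ALU
t=2  I1 reads
t=3  I1 exec-done
t=4  I1 writes R0
t=5  I2 issues→ALU
t=6  I2 reads
t=7  I2 exec-done
t=8  I2 writes R2
t=9  I3 issues→FPMUL
t=10  I3 reads; I4 issues→FPADD
t=15  I3 exec-done
t=16  I3 writes R2
t=17  I4 reads; I5 issues→FPMUL
t=18  I5 reads
t=20  I4 exec-done
t=21  I4 writes R0
t=22  I6 issues→FPADD
t=23  I5 exec-done; I6 reads
t=24  I5 writes R6
t=26  I6 exec-done
t=27  I6 writes R1
t=28  I7 issues→FPMUL
t=29  I7 reads
t=34  I7 exec-done
t=35  I7 writes R1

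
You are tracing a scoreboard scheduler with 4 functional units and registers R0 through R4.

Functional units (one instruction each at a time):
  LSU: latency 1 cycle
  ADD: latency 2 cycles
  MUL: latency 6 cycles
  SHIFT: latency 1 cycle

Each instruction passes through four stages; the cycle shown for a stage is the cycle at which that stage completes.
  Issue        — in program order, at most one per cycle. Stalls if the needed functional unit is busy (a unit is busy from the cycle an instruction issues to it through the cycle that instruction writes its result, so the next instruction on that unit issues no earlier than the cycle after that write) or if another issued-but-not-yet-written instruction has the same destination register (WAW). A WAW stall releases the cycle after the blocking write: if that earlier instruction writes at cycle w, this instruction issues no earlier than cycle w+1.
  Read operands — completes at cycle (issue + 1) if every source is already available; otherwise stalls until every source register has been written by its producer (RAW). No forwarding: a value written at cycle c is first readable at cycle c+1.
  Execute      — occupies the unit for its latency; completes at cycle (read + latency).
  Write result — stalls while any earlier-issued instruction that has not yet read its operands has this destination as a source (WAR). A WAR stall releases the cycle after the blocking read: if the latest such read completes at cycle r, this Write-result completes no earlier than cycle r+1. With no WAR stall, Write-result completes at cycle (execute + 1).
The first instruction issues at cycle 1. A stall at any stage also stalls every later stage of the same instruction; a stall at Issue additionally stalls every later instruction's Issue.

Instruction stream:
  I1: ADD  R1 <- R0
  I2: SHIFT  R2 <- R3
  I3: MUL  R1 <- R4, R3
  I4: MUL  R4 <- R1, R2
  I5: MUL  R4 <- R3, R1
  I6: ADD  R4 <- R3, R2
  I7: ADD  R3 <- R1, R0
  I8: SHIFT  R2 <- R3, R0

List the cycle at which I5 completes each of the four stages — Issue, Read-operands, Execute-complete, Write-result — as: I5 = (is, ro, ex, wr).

I5 = (24, 25, 31, 32)

t=1  I1 issues→ADD
t=2  I1 reads · I2 issues→SHIFT
t=3  I2 reads
t=4  I1 exec-done · I2 exec-done
t=5  I1 writes R1 · I2 writes R2
t=6  I3 issues→MUL
t=7  I3 reads
t=13  I3 exec-done
t=14  I3 writes R1
t=15  I4 issues→MUL
t=16  I4 reads
t=22  I4 exec-done
t=23  I4 writes R4
t=24  I5 issues→MUL
t=25  I5 reads
t=31  I5 exec-done
t=32  I5 writes R4
t=33  I6 issues→ADD
t=34  I6 reads
t=36  I6 exec-done
t=37  I6 writes R4
t=38  I7 issues→ADD
t=39  I7 reads · I8 issues→SHIFT
t=41  I7 exec-done
t=42  I7 writes R3
t=43  I8 reads
t=44  I8 exec-done
t=45  I8 writes R2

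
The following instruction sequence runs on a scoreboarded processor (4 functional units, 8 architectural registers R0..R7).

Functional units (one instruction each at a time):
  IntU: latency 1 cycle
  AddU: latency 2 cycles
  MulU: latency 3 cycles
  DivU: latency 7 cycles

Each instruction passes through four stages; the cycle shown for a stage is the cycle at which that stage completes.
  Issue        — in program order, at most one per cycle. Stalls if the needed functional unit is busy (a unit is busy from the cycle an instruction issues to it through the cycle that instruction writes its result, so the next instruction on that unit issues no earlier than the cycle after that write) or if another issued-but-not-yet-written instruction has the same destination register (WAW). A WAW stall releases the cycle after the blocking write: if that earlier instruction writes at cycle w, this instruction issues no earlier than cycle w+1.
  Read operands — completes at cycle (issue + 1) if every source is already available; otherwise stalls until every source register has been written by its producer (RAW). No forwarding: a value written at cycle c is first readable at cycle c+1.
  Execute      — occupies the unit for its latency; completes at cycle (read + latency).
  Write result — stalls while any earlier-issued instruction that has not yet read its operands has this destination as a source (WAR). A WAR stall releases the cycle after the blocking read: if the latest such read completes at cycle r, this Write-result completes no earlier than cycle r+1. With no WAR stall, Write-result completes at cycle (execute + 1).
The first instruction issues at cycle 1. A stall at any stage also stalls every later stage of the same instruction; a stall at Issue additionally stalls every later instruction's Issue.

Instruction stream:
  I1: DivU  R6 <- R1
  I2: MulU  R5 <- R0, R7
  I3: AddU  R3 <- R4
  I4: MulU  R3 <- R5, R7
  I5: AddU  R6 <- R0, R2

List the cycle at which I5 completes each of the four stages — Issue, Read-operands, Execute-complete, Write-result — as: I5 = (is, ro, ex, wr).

I5 = (11, 12, 14, 15)

I1: IS=1 RO=2 EX=9 WR=10
I2: IS=2 RO=3 EX=6 WR=7
I3: IS=3 RO=4 EX=6 WR=7
I4: IS=8 RO=9 EX=12 WR=13  [WAW R3: wait I3 write@7]
I5: IS=11 RO=12 EX=14 WR=15  [WAW R6: wait I1 write@10]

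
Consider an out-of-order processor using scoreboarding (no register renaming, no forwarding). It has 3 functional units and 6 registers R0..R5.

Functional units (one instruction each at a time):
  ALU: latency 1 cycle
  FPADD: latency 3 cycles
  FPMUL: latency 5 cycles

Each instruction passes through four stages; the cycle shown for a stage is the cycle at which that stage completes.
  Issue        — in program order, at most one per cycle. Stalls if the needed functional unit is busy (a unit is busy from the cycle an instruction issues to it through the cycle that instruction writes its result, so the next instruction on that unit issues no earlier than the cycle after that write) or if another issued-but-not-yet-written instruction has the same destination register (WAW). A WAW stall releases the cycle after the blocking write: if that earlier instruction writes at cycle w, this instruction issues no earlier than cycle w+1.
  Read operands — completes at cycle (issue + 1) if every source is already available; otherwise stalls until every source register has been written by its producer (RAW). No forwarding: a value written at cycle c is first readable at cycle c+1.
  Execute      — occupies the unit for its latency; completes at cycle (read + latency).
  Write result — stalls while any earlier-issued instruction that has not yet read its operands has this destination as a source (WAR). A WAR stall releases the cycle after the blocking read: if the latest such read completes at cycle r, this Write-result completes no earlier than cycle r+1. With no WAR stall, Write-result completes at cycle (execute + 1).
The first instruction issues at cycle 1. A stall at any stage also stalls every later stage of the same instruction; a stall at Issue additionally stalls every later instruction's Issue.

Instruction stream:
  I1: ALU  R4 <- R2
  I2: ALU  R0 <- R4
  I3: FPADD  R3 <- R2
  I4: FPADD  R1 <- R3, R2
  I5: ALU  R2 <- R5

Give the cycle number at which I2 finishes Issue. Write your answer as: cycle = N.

t=1  issue I1 (ALU)
t=2  I1 read-ops
t=3  I1 finished on ALU
t=4  I1→R4
t=5  issue I2 (ALU)
t=6  I2 read-ops | issue I3 (FPADD)
t=7  I2 finished on ALU | I3 read-ops
t=8  I2→R0
t=10  I3 finished on FPADD
t=11  I3→R3
t=12  issue I4 (FPADD)
t=13  I4 read-ops | issue I5 (ALU)
t=14  I5 read-ops
t=15  I5 finished on ALU
t=16  I4 finished on FPADD | I5→R2
t=17  I4→R1

cycle = 5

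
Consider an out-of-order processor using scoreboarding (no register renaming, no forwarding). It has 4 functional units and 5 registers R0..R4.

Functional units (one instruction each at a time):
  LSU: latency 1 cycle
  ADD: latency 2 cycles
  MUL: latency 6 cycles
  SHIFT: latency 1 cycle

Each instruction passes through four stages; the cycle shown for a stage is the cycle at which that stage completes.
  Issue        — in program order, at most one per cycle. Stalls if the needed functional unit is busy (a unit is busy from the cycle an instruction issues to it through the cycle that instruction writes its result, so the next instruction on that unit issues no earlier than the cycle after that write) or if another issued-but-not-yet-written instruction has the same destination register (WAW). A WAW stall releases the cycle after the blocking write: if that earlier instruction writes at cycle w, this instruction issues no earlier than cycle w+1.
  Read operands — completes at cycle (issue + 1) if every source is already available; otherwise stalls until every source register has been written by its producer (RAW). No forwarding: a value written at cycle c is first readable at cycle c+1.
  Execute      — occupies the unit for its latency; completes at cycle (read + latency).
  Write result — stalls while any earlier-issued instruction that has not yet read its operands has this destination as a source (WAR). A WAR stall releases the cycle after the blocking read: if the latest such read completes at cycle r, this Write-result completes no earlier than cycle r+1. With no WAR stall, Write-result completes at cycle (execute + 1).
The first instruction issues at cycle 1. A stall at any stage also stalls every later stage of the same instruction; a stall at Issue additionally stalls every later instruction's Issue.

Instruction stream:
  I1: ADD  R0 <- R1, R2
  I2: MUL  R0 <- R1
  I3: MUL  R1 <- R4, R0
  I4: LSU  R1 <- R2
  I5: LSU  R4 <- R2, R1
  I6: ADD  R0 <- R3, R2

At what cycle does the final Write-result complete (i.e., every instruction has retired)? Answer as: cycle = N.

cycle 1: I1→ADD
cycle 2: I1 RO
cycle 4: I1 EX
cycle 5: I1 WR R0
cycle 6: I2→MUL
cycle 7: I2 RO
cycle 13: I2 EX
cycle 14: I2 WR R0
cycle 15: I3→MUL
cycle 16: I3 RO
cycle 22: I3 EX
cycle 23: I3 WR R1
cycle 24: I4→LSU
cycle 25: I4 RO
cycle 26: I4 EX
cycle 27: I4 WR R1
cycle 28: I5→LSU
cycle 29: I5 RO · I6→ADD
cycle 30: I5 EX · I6 RO
cycle 31: I5 WR R4
cycle 32: I6 EX
cycle 33: I6 WR R0

cycle = 33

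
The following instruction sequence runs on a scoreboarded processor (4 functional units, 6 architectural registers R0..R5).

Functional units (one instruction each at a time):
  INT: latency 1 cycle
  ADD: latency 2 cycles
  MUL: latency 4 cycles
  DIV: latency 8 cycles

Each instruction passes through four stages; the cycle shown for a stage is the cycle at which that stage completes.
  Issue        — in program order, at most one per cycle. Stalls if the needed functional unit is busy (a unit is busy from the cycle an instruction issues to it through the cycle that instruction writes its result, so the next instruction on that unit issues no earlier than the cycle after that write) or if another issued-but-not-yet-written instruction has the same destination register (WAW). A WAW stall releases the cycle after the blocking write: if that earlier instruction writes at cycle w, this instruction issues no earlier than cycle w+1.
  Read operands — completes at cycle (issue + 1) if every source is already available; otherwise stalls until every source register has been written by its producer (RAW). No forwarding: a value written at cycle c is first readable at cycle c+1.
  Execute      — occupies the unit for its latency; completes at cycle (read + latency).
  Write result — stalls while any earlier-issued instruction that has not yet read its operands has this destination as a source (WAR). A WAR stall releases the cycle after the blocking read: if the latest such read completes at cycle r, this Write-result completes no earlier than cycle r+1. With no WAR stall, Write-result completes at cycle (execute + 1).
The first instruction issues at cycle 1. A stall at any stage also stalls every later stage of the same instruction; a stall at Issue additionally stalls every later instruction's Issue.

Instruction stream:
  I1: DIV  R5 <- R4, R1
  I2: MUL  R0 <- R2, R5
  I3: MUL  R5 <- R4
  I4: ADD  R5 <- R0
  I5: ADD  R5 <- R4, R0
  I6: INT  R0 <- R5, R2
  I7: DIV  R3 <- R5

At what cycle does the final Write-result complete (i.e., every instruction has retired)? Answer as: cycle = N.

  I1 | 1 | 2 | 10 | 11
  I2 | 2 | 12 | 16 | 17   RAW R5: wait I1 write@11
  I3 | 18 | 19 | 23 | 24   struct: MUL busy until I2 writes@17
  I4 | 25 | 26 | 28 | 29   WAW R5: wait I3 write@24
  I5 | 30 | 31 | 33 | 34   struct: ADD busy until I4 writes@29
  I6 | 31 | 35 | 36 | 37   RAW R5: wait I5 write@34
  I7 | 32 | 35 | 43 | 44   RAW R5: wait I5 write@34

cycle = 44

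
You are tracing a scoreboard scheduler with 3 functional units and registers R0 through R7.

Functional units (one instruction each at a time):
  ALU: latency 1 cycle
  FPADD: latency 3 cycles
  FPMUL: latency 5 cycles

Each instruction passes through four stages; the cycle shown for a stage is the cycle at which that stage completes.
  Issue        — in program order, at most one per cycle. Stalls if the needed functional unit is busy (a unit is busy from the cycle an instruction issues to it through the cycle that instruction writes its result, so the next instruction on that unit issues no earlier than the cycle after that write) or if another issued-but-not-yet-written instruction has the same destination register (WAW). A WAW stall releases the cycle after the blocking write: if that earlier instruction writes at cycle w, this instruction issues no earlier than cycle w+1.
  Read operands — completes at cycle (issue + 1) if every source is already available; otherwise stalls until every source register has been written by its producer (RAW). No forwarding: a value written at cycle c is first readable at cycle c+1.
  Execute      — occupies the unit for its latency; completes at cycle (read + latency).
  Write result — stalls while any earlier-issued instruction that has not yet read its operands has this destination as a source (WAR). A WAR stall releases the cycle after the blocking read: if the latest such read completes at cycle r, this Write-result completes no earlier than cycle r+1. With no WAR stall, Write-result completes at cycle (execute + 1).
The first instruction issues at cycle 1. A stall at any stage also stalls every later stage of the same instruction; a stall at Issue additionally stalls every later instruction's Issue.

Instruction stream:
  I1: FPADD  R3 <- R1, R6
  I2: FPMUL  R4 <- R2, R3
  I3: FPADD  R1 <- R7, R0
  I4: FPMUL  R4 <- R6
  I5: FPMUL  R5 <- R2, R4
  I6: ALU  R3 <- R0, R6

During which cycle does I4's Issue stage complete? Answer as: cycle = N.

  I1 | 1 | 2 | 5 | 6
  I2 | 2 | 7 | 12 | 13   RAW R3: wait I1 write@6
  I3 | 7 | 8 | 11 | 12   struct: FPADD busy until I1 writes@6
  I4 | 14 | 15 | 20 | 21   struct: FPMUL busy until I2 writes@13
  I5 | 22 | 23 | 28 | 29   struct: FPMUL busy until I4 writes@21
  I6 | 23 | 24 | 25 | 26

cycle = 14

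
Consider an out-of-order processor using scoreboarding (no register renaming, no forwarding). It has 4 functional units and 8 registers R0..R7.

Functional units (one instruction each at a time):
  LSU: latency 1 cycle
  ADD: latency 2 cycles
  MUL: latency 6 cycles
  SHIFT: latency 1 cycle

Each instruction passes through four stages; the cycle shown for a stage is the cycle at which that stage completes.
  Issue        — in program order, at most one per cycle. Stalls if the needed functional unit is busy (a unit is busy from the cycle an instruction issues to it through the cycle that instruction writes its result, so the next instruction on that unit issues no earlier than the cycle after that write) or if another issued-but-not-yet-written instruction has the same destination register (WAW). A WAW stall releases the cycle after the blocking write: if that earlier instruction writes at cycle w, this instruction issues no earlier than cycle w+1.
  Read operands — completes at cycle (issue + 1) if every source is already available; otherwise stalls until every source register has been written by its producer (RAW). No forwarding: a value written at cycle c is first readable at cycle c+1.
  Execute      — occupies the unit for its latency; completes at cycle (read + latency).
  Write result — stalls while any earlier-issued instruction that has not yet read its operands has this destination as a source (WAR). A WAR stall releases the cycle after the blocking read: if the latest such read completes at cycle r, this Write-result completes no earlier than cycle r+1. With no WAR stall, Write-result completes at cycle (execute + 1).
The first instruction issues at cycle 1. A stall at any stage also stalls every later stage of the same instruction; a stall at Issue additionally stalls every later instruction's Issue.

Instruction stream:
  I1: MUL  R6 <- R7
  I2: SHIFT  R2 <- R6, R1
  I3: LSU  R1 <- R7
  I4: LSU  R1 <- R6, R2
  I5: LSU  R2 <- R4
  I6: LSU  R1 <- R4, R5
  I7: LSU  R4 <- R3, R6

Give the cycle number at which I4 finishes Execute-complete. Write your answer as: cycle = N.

[I1] 1/2/8/9
[I2] 2/10/11/12  (RAW R6: wait I1 write@9)
[I3] 3/4/5/11  (WAR R1: wait I2 read@10)
[I4] 12/13/14/15  (struct: LSU busy until I3 writes@11)
[I5] 16/17/18/19  (struct: LSU busy until I4 writes@15)
[I6] 20/21/22/23  (struct: LSU busy until I5 writes@19)
[I7] 24/25/26/27  (struct: LSU busy until I6 writes@23)

cycle = 14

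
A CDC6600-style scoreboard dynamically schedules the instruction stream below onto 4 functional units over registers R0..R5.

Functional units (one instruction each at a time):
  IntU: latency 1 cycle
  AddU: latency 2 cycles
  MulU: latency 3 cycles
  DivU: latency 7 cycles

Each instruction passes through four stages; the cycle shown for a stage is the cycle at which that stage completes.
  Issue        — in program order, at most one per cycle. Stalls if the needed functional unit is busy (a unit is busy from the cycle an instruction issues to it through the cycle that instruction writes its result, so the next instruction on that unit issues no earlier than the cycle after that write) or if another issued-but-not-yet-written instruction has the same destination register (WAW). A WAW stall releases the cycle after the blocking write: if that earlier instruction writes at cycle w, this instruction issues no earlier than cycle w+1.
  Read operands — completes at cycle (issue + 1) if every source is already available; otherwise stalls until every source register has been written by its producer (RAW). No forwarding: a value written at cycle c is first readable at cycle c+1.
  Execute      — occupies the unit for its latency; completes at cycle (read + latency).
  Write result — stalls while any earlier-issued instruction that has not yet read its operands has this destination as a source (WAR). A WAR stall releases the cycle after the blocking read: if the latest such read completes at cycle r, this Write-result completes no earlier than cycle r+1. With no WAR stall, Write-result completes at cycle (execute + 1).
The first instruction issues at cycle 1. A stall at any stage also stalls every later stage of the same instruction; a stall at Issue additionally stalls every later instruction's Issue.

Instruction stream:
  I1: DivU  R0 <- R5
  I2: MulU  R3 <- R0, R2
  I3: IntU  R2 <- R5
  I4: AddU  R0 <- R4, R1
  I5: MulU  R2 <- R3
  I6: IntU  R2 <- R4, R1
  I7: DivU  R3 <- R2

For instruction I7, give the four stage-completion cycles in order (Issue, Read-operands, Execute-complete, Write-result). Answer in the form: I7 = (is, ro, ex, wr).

I7 = (23, 26, 33, 34)

[1] I1→DivU
[2] I1 RO · I2→MulU
[3] I3→IntU
[4] I3 RO
[5] I3 EX
[9] I1 EX
[10] I1 WR R0
[11] I2 RO · I4→AddU
[12] I3 WR R2 · I4 RO
[14] I2 EX · I4 EX
[15] I2 WR R3 · I4 WR R0
[16] I5→MulU
[17] I5 RO
[20] I5 EX
[21] I5 WR R2
[22] I6→IntU
[23] I6 RO · I7→DivU
[24] I6 EX
[25] I6 WR R2
[26] I7 RO
[33] I7 EX
[34] I7 WR R3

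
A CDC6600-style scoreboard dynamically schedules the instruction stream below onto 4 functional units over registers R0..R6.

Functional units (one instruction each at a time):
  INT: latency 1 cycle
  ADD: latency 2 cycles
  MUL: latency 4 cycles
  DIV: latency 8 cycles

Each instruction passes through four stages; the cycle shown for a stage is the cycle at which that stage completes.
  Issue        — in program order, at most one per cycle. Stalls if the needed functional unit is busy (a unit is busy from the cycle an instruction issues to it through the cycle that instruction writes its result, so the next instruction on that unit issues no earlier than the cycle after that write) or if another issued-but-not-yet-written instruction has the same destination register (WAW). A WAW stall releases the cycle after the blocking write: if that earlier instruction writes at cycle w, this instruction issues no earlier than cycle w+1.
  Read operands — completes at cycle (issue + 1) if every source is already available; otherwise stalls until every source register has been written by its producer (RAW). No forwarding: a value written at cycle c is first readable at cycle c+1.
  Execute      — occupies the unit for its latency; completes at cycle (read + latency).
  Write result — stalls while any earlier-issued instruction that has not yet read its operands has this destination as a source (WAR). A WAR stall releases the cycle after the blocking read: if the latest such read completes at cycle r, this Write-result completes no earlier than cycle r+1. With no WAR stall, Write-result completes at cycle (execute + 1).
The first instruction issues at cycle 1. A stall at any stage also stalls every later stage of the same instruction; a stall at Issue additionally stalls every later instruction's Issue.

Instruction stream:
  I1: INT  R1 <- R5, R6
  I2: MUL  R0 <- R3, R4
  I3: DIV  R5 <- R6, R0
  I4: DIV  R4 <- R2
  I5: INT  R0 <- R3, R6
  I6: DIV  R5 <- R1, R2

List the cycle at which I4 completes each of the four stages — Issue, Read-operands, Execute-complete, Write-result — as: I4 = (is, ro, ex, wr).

t=1  I1 dispatched to INT
t=2  I1 operands ready; I2 dispatched to MUL
t=3  I1 complete; I2 operands ready; I3 dispatched to DIV
t=4  R1←I1
t=7  I2 complete
t=8  R0←I2
t=9  I3 operands ready
t=17  I3 complete
t=18  R5←I3
t=19  I4 dispatched to DIV
t=20  I4 operands ready; I5 dispatched to INT
t=21  I5 operands ready
t=22  I5 complete
t=23  R0←I5
t=28  I4 complete
t=29  R4←I4
t=30  I6 dispatched to DIV
t=31  I6 operands ready
t=39  I6 complete
t=40  R5←I6

I4 = (19, 20, 28, 29)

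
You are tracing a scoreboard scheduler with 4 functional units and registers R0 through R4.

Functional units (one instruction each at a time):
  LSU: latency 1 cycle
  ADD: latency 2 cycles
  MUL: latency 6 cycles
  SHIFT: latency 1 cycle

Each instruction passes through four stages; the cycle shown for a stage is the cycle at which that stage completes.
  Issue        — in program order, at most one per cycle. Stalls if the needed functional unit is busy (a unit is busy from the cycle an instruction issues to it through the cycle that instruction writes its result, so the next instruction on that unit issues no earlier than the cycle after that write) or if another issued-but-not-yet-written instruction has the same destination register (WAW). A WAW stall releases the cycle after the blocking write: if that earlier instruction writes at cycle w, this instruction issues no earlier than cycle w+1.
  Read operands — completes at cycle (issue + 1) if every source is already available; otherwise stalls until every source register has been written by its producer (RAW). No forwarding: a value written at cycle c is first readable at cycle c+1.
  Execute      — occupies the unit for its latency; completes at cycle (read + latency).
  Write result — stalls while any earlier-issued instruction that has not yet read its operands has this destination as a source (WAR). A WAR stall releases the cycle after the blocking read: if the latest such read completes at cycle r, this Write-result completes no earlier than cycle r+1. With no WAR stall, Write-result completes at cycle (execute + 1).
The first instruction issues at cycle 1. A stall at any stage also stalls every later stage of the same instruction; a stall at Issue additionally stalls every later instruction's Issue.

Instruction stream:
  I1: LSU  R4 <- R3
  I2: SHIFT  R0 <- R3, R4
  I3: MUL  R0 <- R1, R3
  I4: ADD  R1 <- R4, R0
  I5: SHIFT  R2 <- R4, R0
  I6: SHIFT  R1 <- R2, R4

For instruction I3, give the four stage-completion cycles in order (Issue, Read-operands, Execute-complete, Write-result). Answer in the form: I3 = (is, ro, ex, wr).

1) issue 1, read 2, done 3, write 4
2) issue 2, read 5, done 6, write 7  <RAW R4: wait I1 write@4>
3) issue 8, read 9, done 15, write 16  <WAW R0: wait I2 write@7>
4) issue 9, read 17, done 19, write 20  <RAW R0: wait I3 write@16>
5) issue 10, read 17, done 18, write 19  <RAW R0: wait I3 write@16>
6) issue 21, read 22, done 23, write 24  <WAW R1: wait I4 write@20>

I3 = (8, 9, 15, 16)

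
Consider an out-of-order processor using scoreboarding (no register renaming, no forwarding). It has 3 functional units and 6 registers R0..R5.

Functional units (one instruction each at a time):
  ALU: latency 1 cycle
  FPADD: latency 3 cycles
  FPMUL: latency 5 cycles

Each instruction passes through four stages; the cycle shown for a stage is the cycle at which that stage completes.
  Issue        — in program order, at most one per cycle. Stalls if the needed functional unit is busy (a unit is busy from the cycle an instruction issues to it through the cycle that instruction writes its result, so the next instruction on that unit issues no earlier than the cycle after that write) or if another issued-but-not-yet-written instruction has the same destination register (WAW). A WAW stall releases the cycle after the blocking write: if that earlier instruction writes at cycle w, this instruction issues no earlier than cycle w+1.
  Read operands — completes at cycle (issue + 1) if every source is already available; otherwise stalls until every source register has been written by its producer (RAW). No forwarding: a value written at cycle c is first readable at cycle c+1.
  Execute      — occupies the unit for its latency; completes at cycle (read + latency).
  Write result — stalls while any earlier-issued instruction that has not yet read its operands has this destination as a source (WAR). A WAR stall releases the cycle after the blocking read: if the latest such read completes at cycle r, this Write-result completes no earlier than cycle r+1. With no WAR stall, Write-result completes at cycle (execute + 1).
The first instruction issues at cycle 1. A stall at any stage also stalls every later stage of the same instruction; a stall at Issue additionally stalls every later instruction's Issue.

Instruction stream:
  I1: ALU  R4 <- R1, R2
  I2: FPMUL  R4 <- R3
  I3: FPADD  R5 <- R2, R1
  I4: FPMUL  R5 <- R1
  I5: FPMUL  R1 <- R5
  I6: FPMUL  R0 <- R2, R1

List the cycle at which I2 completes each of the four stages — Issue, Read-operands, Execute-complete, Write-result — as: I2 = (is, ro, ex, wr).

I2 = (5, 6, 11, 12)

t=1  I1 dispatched to ALU
t=2  I1 operands ready
t=3  I1 complete
t=4  R4←I1
t=5  I2 dispatched to FPMUL
t=6  I2 operands ready; I3 dispatched to FPADD
t=7  I3 operands ready
t=10  I3 complete
t=11  I2 complete; R5←I3
t=12  R4←I2
t=13  I4 dispatched to FPMUL
t=14  I4 operands ready
t=19  I4 complete
t=20  R5←I4
t=21  I5 dispatched to FPMUL
t=22  I5 operands ready
t=27  I5 complete
t=28  R1←I5
t=29  I6 dispatched to FPMUL
t=30  I6 operands ready
t=35  I6 complete
t=36  R0←I6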